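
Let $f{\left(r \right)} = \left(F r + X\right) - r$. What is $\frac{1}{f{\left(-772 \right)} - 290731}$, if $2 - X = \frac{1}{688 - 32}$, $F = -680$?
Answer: $\frac{656}{154161967} \approx 4.2553 \cdot 10^{-6}$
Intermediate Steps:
$X = \frac{1311}{656}$ ($X = 2 - \frac{1}{688 - 32} = 2 - \frac{1}{656} = \frac{1311}{656} \approx 1.9985$)
$f{\left(r \right)} = \frac{1311}{656} - 681 r$ ($f{\left(r \right)} = \left(- 680 r + \frac{1311}{656}\right) - r = \left(\frac{1311}{656} - 680 r\right) - r = \frac{1311}{656} - 681 r$)
$\frac{1}{f{\left(-772 \right)} - 290731} = \frac{1}{\left(\frac{1311}{656} - -525732\right) - 290731} = \frac{1}{\left(\frac{1311}{656} + 525732\right) - 290731} = \frac{1}{\frac{344881503}{656} - 290731} = \frac{1}{\frac{154161967}{656}} = \frac{656}{154161967}$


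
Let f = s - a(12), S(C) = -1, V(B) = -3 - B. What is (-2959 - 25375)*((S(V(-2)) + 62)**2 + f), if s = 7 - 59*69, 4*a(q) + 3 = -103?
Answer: 8967711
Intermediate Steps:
a(q) = -53/2 (a(q) = -3/4 + (1/4)*(-103) = -3/4 - 103/4 = -53/2)
s = -4064 (s = 7 - 4071 = -4064)
f = -8075/2 (f = -4064 - 1*(-53/2) = -4064 + 53/2 = -8075/2 ≈ -4037.5)
(-2959 - 25375)*((S(V(-2)) + 62)**2 + f) = (-2959 - 25375)*((-1 + 62)**2 - 8075/2) = -28334*(61**2 - 8075/2) = -28334*(3721 - 8075/2) = -28334*(-633/2) = 8967711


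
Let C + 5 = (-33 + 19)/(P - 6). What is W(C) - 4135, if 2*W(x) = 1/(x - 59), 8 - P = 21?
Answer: -9940559/2404 ≈ -4135.0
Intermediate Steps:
P = -13 (P = 8 - 1*21 = 8 - 21 = -13)
C = -81/19 (C = -5 + (-33 + 19)/(-13 - 6) = -5 - 14/(-19) = -5 - 14*(-1/19) = -5 + 14/19 = -81/19 ≈ -4.2632)
W(x) = 1/(2*(-59 + x)) (W(x) = 1/(2*(x - 59)) = 1/(2*(-59 + x)))
W(C) - 4135 = 1/(2*(-59 - 81/19)) - 4135 = 1/(2*(-1202/19)) - 4135 = (1/2)*(-19/1202) - 4135 = -19/2404 - 4135 = -9940559/2404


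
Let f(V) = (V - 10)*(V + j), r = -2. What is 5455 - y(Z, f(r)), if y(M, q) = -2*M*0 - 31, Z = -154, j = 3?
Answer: 5486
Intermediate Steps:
f(V) = (-10 + V)*(3 + V) (f(V) = (V - 10)*(V + 3) = (-10 + V)*(3 + V))
y(M, q) = -31 (y(M, q) = 0 - 31 = -31)
5455 - y(Z, f(r)) = 5455 - 1*(-31) = 5455 + 31 = 5486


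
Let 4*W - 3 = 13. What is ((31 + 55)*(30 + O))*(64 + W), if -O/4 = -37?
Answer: 1040944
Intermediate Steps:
W = 4 (W = ¾ + (¼)*13 = ¾ + 13/4 = 4)
O = 148 (O = -4*(-37) = 148)
((31 + 55)*(30 + O))*(64 + W) = ((31 + 55)*(30 + 148))*(64 + 4) = (86*178)*68 = 15308*68 = 1040944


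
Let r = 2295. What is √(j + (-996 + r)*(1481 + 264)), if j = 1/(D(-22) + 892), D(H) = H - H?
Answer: √450893837803/446 ≈ 1505.6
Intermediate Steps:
D(H) = 0
j = 1/892 (j = 1/(0 + 892) = 1/892 ≈ 0.0011211)
√(j + (-996 + r)*(1481 + 264)) = √(1/892 + (-996 + 2295)*(1481 + 264)) = √(1/892 + 1299*1745) = √(1/892 + 2266755) = √(2021945461/892) = √450893837803/446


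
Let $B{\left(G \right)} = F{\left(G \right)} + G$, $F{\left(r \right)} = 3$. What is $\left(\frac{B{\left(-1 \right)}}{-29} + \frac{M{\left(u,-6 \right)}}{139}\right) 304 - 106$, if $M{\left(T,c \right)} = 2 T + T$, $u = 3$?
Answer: $- \frac{432454}{4031} \approx -107.28$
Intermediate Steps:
$M{\left(T,c \right)} = 3 T$
$B{\left(G \right)} = 3 + G$
$\left(\frac{B{\left(-1 \right)}}{-29} + \frac{M{\left(u,-6 \right)}}{139}\right) 304 - 106 = \left(\frac{3 - 1}{-29} + \frac{3 \cdot 3}{139}\right) 304 - 106 = \left(2 \left(- \frac{1}{29}\right) + 9 \cdot \frac{1}{139}\right) 304 - 106 = \left(- \frac{2}{29} + \frac{9}{139}\right) 304 - 106 = \left(- \frac{17}{4031}\right) 304 - 106 = - \frac{5168}{4031} - 106 = - \frac{432454}{4031}$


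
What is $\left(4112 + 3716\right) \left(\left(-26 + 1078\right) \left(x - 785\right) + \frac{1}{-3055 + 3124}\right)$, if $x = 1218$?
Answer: $\frac{246038775940}{69} \approx 3.5658 \cdot 10^{9}$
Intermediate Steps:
$\left(4112 + 3716\right) \left(\left(-26 + 1078\right) \left(x - 785\right) + \frac{1}{-3055 + 3124}\right) = \left(4112 + 3716\right) \left(\left(-26 + 1078\right) \left(1218 - 785\right) + \frac{1}{-3055 + 3124}\right) = 7828 \left(1052 \cdot 433 + \frac{1}{69}\right) = 7828 \left(455516 + \frac{1}{69}\right) = 7828 \cdot \frac{31430605}{69} = \frac{246038775940}{69}$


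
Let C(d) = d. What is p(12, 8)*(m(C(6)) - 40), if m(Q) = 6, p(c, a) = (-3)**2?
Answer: -306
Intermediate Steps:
p(c, a) = 9
p(12, 8)*(m(C(6)) - 40) = 9*(6 - 40) = 9*(-34) = -306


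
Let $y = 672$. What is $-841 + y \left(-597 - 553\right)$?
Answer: $-773641$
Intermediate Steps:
$-841 + y \left(-597 - 553\right) = -841 + 672 \left(-597 - 553\right) = -841 + 672 \left(-1150\right) = -841 - 772800 = -773641$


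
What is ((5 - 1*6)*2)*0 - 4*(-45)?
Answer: 180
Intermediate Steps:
((5 - 1*6)*2)*0 - 4*(-45) = ((5 - 6)*2)*0 + 180 = -1*2*0 + 180 = -2*0 + 180 = 0 + 180 = 180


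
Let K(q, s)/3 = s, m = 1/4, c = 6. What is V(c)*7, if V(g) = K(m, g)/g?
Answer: 21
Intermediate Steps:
m = ¼ (m = 1*(¼) = ¼ ≈ 0.25000)
K(q, s) = 3*s
V(g) = 3 (V(g) = (3*g)/g = 3)
V(c)*7 = 3*7 = 21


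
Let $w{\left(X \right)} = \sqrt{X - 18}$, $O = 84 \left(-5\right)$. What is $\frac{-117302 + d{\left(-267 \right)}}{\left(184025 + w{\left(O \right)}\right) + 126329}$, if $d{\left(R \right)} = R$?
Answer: $- \frac{18244004713}{48159802877} + \frac{117569 i \sqrt{438}}{96319605754} \approx -0.37882 + 2.5546 \cdot 10^{-5} i$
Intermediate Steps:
$O = -420$
$w{\left(X \right)} = \sqrt{-18 + X}$
$\frac{-117302 + d{\left(-267 \right)}}{\left(184025 + w{\left(O \right)}\right) + 126329} = \frac{-117302 - 267}{\left(184025 + \sqrt{-18 - 420}\right) + 126329} = - \frac{117569}{\left(184025 + \sqrt{-438}\right) + 126329} = - \frac{117569}{\left(184025 + i \sqrt{438}\right) + 126329} = - \frac{117569}{310354 + i \sqrt{438}}$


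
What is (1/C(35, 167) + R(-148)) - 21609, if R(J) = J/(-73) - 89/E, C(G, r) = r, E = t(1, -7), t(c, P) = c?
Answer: -264495529/12191 ≈ -21696.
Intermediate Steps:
E = 1
R(J) = -89 - J/73 (R(J) = J/(-73) - 89/1 = J*(-1/73) - 89*1 = -J/73 - 89 = -89 - J/73)
(1/C(35, 167) + R(-148)) - 21609 = (1/167 + (-89 - 1/73*(-148))) - 21609 = (1/167 + (-89 + 148/73)) - 21609 = (1/167 - 6349/73) - 21609 = -1060210/12191 - 21609 = -264495529/12191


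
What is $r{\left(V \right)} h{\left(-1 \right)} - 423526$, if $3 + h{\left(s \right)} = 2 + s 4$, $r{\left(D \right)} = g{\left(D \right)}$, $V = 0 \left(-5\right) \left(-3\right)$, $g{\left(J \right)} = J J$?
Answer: $-423526$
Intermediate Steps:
$g{\left(J \right)} = J^{2}$
$V = 0$ ($V = 0 \left(-3\right) = 0$)
$r{\left(D \right)} = D^{2}$
$h{\left(s \right)} = -1 + 4 s$ ($h{\left(s \right)} = -3 + \left(2 + s 4\right) = -3 + \left(2 + 4 s\right) = -1 + 4 s$)
$r{\left(V \right)} h{\left(-1 \right)} - 423526 = 0^{2} \left(-1 + 4 \left(-1\right)\right) - 423526 = 0 \left(-1 - 4\right) - 423526 = 0 \left(-5\right) - 423526 = 0 - 423526 = -423526$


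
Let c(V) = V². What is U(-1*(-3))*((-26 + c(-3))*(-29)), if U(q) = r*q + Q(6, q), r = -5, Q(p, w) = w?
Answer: -5916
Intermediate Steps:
U(q) = -4*q (U(q) = -5*q + q = -4*q)
U(-1*(-3))*((-26 + c(-3))*(-29)) = (-(-4)*(-3))*((-26 + (-3)²)*(-29)) = (-4*3)*((-26 + 9)*(-29)) = -(-204)*(-29) = -12*493 = -5916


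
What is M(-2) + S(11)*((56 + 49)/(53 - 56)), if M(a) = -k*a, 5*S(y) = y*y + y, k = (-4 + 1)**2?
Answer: -906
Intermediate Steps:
k = 9 (k = (-3)**2 = 9)
S(y) = y/5 + y**2/5 (S(y) = (y*y + y)/5 = (y**2 + y)/5 = (y + y**2)/5 = y/5 + y**2/5)
M(a) = -9*a
M(-2) + S(11)*((56 + 49)/(53 - 56)) = -9*(-2) + ((1/5)*11*(1 + 11))*((56 + 49)/(53 - 56)) = 18 + ((1/5)*11*12)*(105/(-3)) = 18 + 132*(105*(-1/3))/5 = 18 + (132/5)*(-35) = 18 - 924 = -906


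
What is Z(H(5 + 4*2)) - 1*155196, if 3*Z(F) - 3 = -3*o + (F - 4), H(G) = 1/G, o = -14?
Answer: -2017370/13 ≈ -1.5518e+5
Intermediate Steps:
Z(F) = 41/3 + F/3 (Z(F) = 1 + (-3*(-14) + (F - 4))/3 = 1 + (42 + (-4 + F))/3 = 1 + (38 + F)/3 = 1 + (38/3 + F/3) = 41/3 + F/3)
Z(H(5 + 4*2)) - 1*155196 = (41/3 + 1/(3*(5 + 4*2))) - 1*155196 = (41/3 + 1/(3*(5 + 8))) - 155196 = (41/3 + (⅓)/13) - 155196 = (41/3 + (⅓)*(1/13)) - 155196 = (41/3 + 1/39) - 155196 = 178/13 - 155196 = -2017370/13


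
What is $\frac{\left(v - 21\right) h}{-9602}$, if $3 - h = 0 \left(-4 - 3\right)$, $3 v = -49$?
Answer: $\frac{56}{4801} \approx 0.011664$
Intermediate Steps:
$v = - \frac{49}{3}$ ($v = \frac{1}{3} \left(-49\right) = - \frac{49}{3} \approx -16.333$)
$h = 3$ ($h = 3 - 0 \left(-4 - 3\right) = 3 - 0 \left(-7\right) = 3 - 0 = 3 + 0 = 3$)
$\frac{\left(v - 21\right) h}{-9602} = \frac{\left(- \frac{49}{3} - 21\right) 3}{-9602} = \left(- \frac{112}{3}\right) 3 \left(- \frac{1}{9602}\right) = \left(-112\right) \left(- \frac{1}{9602}\right) = \frac{56}{4801}$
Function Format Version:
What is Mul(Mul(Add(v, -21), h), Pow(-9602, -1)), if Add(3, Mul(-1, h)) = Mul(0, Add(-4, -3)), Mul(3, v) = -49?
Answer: Rational(56, 4801) ≈ 0.011664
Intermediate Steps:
v = Rational(-49, 3) (v = Mul(Rational(1, 3), -49) = Rational(-49, 3) ≈ -16.333)
h = 3 (h = Add(3, Mul(-1, Mul(0, Add(-4, -3)))) = Add(3, Mul(-1, Mul(0, -7))) = Add(3, Mul(-1, 0)) = Add(3, 0) = 3)
Mul(Mul(Add(v, -21), h), Pow(-9602, -1)) = Mul(Mul(Add(Rational(-49, 3), -21), 3), Pow(-9602, -1)) = Mul(Mul(Rational(-112, 3), 3), Rational(-1, 9602)) = Mul(-112, Rational(-1, 9602)) = Rational(56, 4801)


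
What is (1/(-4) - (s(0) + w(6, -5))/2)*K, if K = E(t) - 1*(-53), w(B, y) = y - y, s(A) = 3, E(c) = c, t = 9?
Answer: -217/2 ≈ -108.50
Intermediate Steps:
w(B, y) = 0
K = 62 (K = 9 - 1*(-53) = 9 + 53 = 62)
(1/(-4) - (s(0) + w(6, -5))/2)*K = (1/(-4) - (3 + 0)/2)*62 = (1*(-1/4) - 1*3*(1/2))*62 = (-1/4 - 3*1/2)*62 = (-1/4 - 3/2)*62 = -7/4*62 = -217/2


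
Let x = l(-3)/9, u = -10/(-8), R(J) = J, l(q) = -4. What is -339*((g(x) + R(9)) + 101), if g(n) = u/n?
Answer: -581385/16 ≈ -36337.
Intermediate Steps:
u = 5/4 (u = -10*(-⅛) = 5/4 ≈ 1.2500)
x = -4/9 ≈ -0.44444
g(n) = 5/(4*n)
-339*((g(x) + R(9)) + 101) = -339*((5/(4*(-4/9)) + 9) + 101) = -339*(((5/4)*(-9/4) + 9) + 101) = -339*((-45/16 + 9) + 101) = -339*(99/16 + 101) = -339*1715/16 = -581385/16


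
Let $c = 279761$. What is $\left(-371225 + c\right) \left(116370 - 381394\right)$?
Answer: $24240155136$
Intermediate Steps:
$\left(-371225 + c\right) \left(116370 - 381394\right) = \left(-371225 + 279761\right) \left(116370 - 381394\right) = \left(-91464\right) \left(-265024\right) = 24240155136$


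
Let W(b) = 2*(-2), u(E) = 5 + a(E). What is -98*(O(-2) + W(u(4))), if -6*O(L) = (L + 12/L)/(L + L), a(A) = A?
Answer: 1274/3 ≈ 424.67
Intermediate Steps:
O(L) = -(L + 12/L)/(12*L) (O(L) = -(L + 12/L)/(6*(L + L)) = -(L + 12/L)/(6*(2*L)) = -(L + 12/L)*1/(2*L)/6 = -(L + 12/L)/(12*L))
u(E) = 5 + E
W(b) = -4
-98*(O(-2) + W(u(4))) = -98*((-1/12 - 1/(-2)**2) - 4) = -98*((-1/12 - 1*1/4) - 4) = -98*((-1/12 - 1/4) - 4) = -98*(-1/3 - 4) = -98*(-13/3) = 1274/3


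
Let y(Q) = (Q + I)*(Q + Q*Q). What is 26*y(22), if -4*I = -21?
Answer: 358501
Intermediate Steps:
I = 21/4 (I = -1/4*(-21) = 21/4 ≈ 5.2500)
y(Q) = (21/4 + Q)*(Q + Q**2) (y(Q) = (Q + 21/4)*(Q + Q*Q) = (21/4 + Q)*(Q + Q**2))
26*y(22) = 26*((1/4)*22*(21 + 4*22**2 + 25*22)) = 26*((1/4)*22*(21 + 4*484 + 550)) = 26*((1/4)*22*(21 + 1936 + 550)) = 26*((1/4)*22*2507) = 26*(27577/2) = 358501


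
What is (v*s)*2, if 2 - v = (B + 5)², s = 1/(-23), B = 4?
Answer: 158/23 ≈ 6.8696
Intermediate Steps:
s = -1/23 ≈ -0.043478
v = -79 (v = 2 - (4 + 5)² = 2 - 1*9² = 2 - 1*81 = 2 - 81 = -79)
(v*s)*2 = -79*(-1/23)*2 = (79/23)*2 = 158/23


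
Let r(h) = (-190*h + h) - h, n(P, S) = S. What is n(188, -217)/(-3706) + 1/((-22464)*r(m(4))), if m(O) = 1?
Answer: 463097213/7908900480 ≈ 0.058554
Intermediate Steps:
r(h) = -190*h (r(h) = -189*h - h = -190*h)
n(188, -217)/(-3706) + 1/((-22464)*r(m(4))) = -217/(-3706) + 1/((-22464)*((-190*1))) = -217*(-1/3706) - 1/22464/(-190) = 217/3706 - 1/22464*(-1/190) = 217/3706 + 1/4268160 = 463097213/7908900480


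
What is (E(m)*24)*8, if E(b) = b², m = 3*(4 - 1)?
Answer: 15552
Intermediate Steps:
m = 9 (m = 3*3 = 9)
(E(m)*24)*8 = (9²*24)*8 = (81*24)*8 = 1944*8 = 15552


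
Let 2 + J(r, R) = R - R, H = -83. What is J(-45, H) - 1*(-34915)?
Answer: 34913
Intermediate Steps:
J(r, R) = -2 (J(r, R) = -2 + (R - R) = -2 + 0 = -2)
J(-45, H) - 1*(-34915) = -2 - 1*(-34915) = -2 + 34915 = 34913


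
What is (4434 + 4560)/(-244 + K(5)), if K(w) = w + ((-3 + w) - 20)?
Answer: -8994/257 ≈ -34.996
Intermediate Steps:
K(w) = -23 + 2*w (K(w) = w + (-23 + w) = -23 + 2*w)
(4434 + 4560)/(-244 + K(5)) = (4434 + 4560)/(-244 + (-23 + 2*5)) = 8994/(-244 + (-23 + 10)) = 8994/(-244 - 13) = 8994/(-257) = 8994*(-1/257) = -8994/257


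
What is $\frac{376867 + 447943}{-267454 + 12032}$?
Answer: $- \frac{412405}{127711} \approx -3.2292$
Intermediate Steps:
$\frac{376867 + 447943}{-267454 + 12032} = \frac{824810}{-255422} = 824810 \left(- \frac{1}{255422}\right) = - \frac{412405}{127711}$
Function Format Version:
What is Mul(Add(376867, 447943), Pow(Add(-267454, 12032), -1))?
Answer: Rational(-412405, 127711) ≈ -3.2292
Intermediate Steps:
Mul(Add(376867, 447943), Pow(Add(-267454, 12032), -1)) = Mul(824810, Pow(-255422, -1)) = Mul(824810, Rational(-1, 255422)) = Rational(-412405, 127711)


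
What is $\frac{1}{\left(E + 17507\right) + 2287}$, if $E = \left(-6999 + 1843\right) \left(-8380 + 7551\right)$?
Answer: $\frac{1}{4294118} \approx 2.3288 \cdot 10^{-7}$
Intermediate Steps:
$E = 4274324$ ($E = \left(-5156\right) \left(-829\right) = 4274324$)
$\frac{1}{\left(E + 17507\right) + 2287} = \frac{1}{\left(4274324 + 17507\right) + 2287} = \frac{1}{4291831 + 2287} = \frac{1}{4294118}$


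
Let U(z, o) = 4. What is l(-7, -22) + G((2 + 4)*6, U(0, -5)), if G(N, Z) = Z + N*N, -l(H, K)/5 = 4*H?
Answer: 1440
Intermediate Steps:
l(H, K) = -20*H
G(N, Z) = Z + N**2
l(-7, -22) + G((2 + 4)*6, U(0, -5)) = -20*(-7) + (4 + ((2 + 4)*6)**2) = 140 + (4 + (6*6)**2) = 140 + (4 + 36**2) = 140 + (4 + 1296) = 140 + 1300 = 1440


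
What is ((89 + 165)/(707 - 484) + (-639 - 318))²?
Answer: 45435906649/49729 ≈ 9.1367e+5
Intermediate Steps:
((89 + 165)/(707 - 484) + (-639 - 318))² = (254/223 - 957)² = (-213157/223)² = 45435906649/49729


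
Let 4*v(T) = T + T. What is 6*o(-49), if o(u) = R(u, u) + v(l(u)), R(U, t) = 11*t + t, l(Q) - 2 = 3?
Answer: -3513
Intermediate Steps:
l(Q) = 5 (l(Q) = 2 + 3 = 5)
R(U, t) = 12*t
v(T) = T/2 (v(T) = (T + T)/4 = (2*T)/4 = T/2)
o(u) = 5/2 + 12*u (o(u) = 12*u + (1/2)*5 = 12*u + 5/2 = 5/2 + 12*u)
6*o(-49) = 6*(5/2 + 12*(-49)) = 6*(5/2 - 588) = 6*(-1171/2) = -3513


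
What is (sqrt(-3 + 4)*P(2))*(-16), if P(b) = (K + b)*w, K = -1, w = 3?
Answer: -48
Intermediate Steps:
P(b) = -3 + 3*b (P(b) = (-1 + b)*3 = -3 + 3*b)
(sqrt(-3 + 4)*P(2))*(-16) = (sqrt(-3 + 4)*(-3 + 3*2))*(-16) = (sqrt(1)*(-3 + 6))*(-16) = (1*3)*(-16) = 3*(-16) = -48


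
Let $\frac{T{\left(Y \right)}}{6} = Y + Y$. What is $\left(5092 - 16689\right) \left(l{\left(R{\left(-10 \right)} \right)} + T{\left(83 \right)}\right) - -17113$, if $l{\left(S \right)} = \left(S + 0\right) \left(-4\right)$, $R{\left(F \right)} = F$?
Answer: $-11997379$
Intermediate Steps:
$l{\left(S \right)} = - 4 S$ ($l{\left(S \right)} = S \left(-4\right) = - 4 S$)
$T{\left(Y \right)} = 12 Y$ ($T{\left(Y \right)} = 6 \left(Y + Y\right) = 6 \cdot 2 Y = 12 Y$)
$\left(5092 - 16689\right) \left(l{\left(R{\left(-10 \right)} \right)} + T{\left(83 \right)}\right) - -17113 = \left(5092 - 16689\right) \left(\left(-4\right) \left(-10\right) + 12 \cdot 83\right) - -17113 = - 11597 \left(40 + 996\right) + 17113 = \left(-11597\right) 1036 + 17113 = -12014492 + 17113 = -11997379$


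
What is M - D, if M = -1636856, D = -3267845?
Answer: 1630989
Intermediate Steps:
M - D = -1636856 - 1*(-3267845) = -1636856 + 3267845 = 1630989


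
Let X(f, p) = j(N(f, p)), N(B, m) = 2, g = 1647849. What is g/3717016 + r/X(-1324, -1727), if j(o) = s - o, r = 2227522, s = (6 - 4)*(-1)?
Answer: -2069932080739/3717016 ≈ -5.5688e+5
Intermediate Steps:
s = -2 (s = 2*(-1) = -2)
j(o) = -2 - o
X(f, p) = -4 (X(f, p) = -2 - 1*2 = -2 - 2 = -4)
g/3717016 + r/X(-1324, -1727) = 1647849/3717016 + 2227522/(-4) = 1647849*(1/3717016) + 2227522*(-¼) = 1647849/3717016 - 1113761/2 = -2069932080739/3717016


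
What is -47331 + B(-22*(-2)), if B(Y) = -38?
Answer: -47369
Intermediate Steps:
-47331 + B(-22*(-2)) = -47331 - 38 = -47369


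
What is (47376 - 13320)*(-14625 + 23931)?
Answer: 316925136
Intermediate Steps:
(47376 - 13320)*(-14625 + 23931) = 34056*9306 = 316925136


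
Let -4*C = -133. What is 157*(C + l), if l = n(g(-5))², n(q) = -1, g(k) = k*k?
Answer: 21509/4 ≈ 5377.3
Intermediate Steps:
g(k) = k²
l = 1 (l = (-1)² = 1)
C = 133/4 (C = -¼*(-133) = 133/4 ≈ 33.250)
157*(C + l) = 157*(133/4 + 1) = 157*(137/4) = 21509/4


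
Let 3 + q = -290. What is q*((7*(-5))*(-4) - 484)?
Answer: 100792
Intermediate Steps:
q = -293 (q = -3 - 290 = -293)
q*((7*(-5))*(-4) - 484) = -293*((7*(-5))*(-4) - 484) = -293*(-35*(-4) - 484) = -293*(140 - 484) = -293*(-344) = 100792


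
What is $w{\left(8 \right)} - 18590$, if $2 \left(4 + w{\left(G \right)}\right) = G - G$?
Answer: $-18594$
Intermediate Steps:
$w{\left(G \right)} = -4$ ($w{\left(G \right)} = -4 + \frac{G - G}{2} = -4 + \frac{1}{2} \cdot 0 = -4 + 0 = -4$)
$w{\left(8 \right)} - 18590 = -4 - 18590 = -18594$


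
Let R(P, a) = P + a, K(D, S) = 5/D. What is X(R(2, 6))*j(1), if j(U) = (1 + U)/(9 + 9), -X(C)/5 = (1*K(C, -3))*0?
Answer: 0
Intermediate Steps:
X(C) = 0 (X(C) = -5*1*(5/C)*0 = -5*5/C*0 = -5*0 = 0)
j(U) = 1/18 + U/18 (j(U) = (1 + U)/18 = (1 + U)*(1/18) = 1/18 + U/18)
X(R(2, 6))*j(1) = 0*(1/18 + (1/18)*1) = 0*(1/18 + 1/18) = 0*(1/9) = 0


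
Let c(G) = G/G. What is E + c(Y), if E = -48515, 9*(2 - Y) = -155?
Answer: -48514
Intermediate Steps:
Y = 173/9 (Y = 2 - ⅑*(-155) = 2 + 155/9 = 173/9 ≈ 19.222)
c(G) = 1
E + c(Y) = -48515 + 1 = -48514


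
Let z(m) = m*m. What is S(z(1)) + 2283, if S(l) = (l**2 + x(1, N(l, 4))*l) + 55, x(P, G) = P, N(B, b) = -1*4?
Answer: 2340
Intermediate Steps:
z(m) = m**2
N(B, b) = -4
S(l) = 55 + l + l**2 (S(l) = (l**2 + 1*l) + 55 = (l**2 + l) + 55 = (l + l**2) + 55 = 55 + l + l**2)
S(z(1)) + 2283 = (55 + 1**2 + (1**2)**2) + 2283 = (55 + 1 + 1**2) + 2283 = (55 + 1 + 1) + 2283 = 57 + 2283 = 2340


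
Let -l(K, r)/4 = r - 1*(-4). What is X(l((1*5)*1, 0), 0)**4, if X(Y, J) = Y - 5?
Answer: 194481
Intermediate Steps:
l(K, r) = -16 - 4*r (l(K, r) = -4*(r - 1*(-4)) = -4*(r + 4) = -4*(4 + r) = -16 - 4*r)
X(Y, J) = -5 + Y
X(l((1*5)*1, 0), 0)**4 = (-5 + (-16 - 4*0))**4 = (-5 + (-16 + 0))**4 = (-5 - 16)**4 = (-21)**4 = 194481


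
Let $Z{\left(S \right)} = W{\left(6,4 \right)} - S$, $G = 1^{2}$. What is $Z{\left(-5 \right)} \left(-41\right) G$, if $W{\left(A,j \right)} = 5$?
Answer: $-410$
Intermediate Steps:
$G = 1$
$Z{\left(S \right)} = 5 - S$
$Z{\left(-5 \right)} \left(-41\right) G = \left(5 - -5\right) \left(-41\right) 1 = \left(5 + 5\right) \left(-41\right) 1 = 10 \left(-41\right) 1 = \left(-410\right) 1 = -410$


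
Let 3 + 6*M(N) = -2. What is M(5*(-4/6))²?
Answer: 25/36 ≈ 0.69444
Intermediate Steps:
M(N) = -⅚ (M(N) = -½ + (⅙)*(-2) = -½ - ⅓ = -⅚)
M(5*(-4/6))² = (-⅚)² = 25/36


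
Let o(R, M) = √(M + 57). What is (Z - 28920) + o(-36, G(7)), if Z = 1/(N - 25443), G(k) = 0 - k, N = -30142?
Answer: -1607518201/55585 + 5*√2 ≈ -28913.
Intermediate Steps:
G(k) = -k
o(R, M) = √(57 + M)
Z = -1/55585 (Z = 1/(-30142 - 25443) = 1/(-55585) = -1/55585 ≈ -1.7990e-5)
(Z - 28920) + o(-36, G(7)) = (-1/55585 - 28920) + √(57 - 1*7) = -1607518201/55585 + √(57 - 7) = -1607518201/55585 + √50 = -1607518201/55585 + 5*√2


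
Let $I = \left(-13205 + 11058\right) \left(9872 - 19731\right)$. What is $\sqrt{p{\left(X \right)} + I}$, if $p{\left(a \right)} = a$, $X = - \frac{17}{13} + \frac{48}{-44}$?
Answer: $\frac{4 \sqrt{27053094783}}{143} \approx 4600.8$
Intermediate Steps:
$X = - \frac{343}{143}$ ($X = \left(-17\right) \frac{1}{13} + 48 \left(- \frac{1}{44}\right) = - \frac{17}{13} - \frac{12}{11} = - \frac{343}{143} \approx -2.3986$)
$I = 21167273$ ($I = \left(-2147\right) \left(-9859\right) = 21167273$)
$\sqrt{p{\left(X \right)} + I} = \sqrt{- \frac{343}{143} + 21167273} = \sqrt{\frac{3026919696}{143}} = \frac{4 \sqrt{27053094783}}{143}$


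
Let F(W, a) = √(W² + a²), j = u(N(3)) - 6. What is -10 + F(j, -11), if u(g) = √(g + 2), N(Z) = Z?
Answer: -10 + √(162 - 12*√5) ≈ 1.6261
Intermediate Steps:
u(g) = √(2 + g)
j = -6 + √5 (j = √(2 + 3) - 6 = √5 - 6 = -6 + √5 ≈ -3.7639)
-10 + F(j, -11) = -10 + √((-6 + √5)² + (-11)²) = -10 + √((-6 + √5)² + 121) = -10 + √(121 + (-6 + √5)²)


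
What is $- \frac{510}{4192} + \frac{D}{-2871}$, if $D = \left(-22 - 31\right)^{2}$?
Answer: $- \frac{6619769}{6017616} \approx -1.1001$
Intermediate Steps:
$D = 2809$ ($D = \left(-53\right)^{2} = 2809$)
$- \frac{510}{4192} + \frac{D}{-2871} = - \frac{510}{4192} + \frac{2809}{-2871} = \left(-510\right) \frac{1}{4192} + 2809 \left(- \frac{1}{2871}\right) = - \frac{255}{2096} - \frac{2809}{2871} = - \frac{6619769}{6017616}$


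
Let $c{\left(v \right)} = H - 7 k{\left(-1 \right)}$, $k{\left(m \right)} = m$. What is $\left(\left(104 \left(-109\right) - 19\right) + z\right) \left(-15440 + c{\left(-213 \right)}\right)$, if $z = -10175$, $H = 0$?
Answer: $332272490$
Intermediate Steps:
$c{\left(v \right)} = 7$ ($c{\left(v \right)} = 0 - -7 = 0 + 7 = 7$)
$\left(\left(104 \left(-109\right) - 19\right) + z\right) \left(-15440 + c{\left(-213 \right)}\right) = \left(\left(104 \left(-109\right) - 19\right) - 10175\right) \left(-15440 + 7\right) = \left(\left(-11336 - 19\right) - 10175\right) \left(-15433\right) = \left(-11355 - 10175\right) \left(-15433\right) = \left(-21530\right) \left(-15433\right) = 332272490$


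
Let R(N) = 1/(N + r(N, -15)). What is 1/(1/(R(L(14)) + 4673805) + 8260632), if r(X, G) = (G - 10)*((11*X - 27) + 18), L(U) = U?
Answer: 16877109854/139415593727471339 ≈ 1.2106e-7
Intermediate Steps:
r(X, G) = (-10 + G)*(-9 + 11*X) (r(X, G) = (-10 + G)*((-27 + 11*X) + 18) = (-10 + G)*(-9 + 11*X))
R(N) = 1/(225 - 274*N) (R(N) = 1/(N + (90 - 110*N - 9*(-15) + 11*(-15)*N)) = 1/(N + (90 - 110*N + 135 - 165*N)) = 1/(N + (225 - 275*N)) = 1/(225 - 274*N))
1/(1/(R(L(14)) + 4673805) + 8260632) = 1/(1/(-1/(-225 + 274*14) + 4673805) + 8260632) = 1/(1/(-1/(-225 + 3836) + 4673805) + 8260632) = 1/(1/(-1/3611 + 4673805) + 8260632) = 1/(1/(16877109854/3611) + 8260632) = 1/(3611/16877109854 + 8260632) = 1/(139415593727471339/16877109854) = 16877109854/139415593727471339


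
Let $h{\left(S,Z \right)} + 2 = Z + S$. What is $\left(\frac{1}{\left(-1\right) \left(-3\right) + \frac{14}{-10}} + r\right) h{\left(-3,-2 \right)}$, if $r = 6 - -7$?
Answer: $- \frac{763}{8} \approx -95.375$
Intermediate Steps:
$r = 13$ ($r = 6 + 7 = 13$)
$h{\left(S,Z \right)} = -2 + S + Z$ ($h{\left(S,Z \right)} = -2 + \left(Z + S\right) = -2 + \left(S + Z\right) = -2 + S + Z$)
$\left(\frac{1}{\left(-1\right) \left(-3\right) + \frac{14}{-10}} + r\right) h{\left(-3,-2 \right)} = \left(\frac{1}{\left(-1\right) \left(-3\right) + \frac{14}{-10}} + 13\right) \left(-2 - 3 - 2\right) = \left(\frac{1}{3 + 14 \left(- \frac{1}{10}\right)} + 13\right) \left(-7\right) = \left(\frac{1}{3 - \frac{7}{5}} + 13\right) \left(-7\right) = \left(\frac{1}{\frac{8}{5}} + 13\right) \left(-7\right) = \left(\frac{5}{8} + 13\right) \left(-7\right) = \frac{109}{8} \left(-7\right) = - \frac{763}{8}$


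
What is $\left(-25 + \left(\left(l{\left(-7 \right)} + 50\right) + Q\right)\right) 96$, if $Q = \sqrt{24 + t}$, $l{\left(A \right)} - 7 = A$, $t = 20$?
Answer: $2400 + 192 \sqrt{11} \approx 3036.8$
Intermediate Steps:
$l{\left(A \right)} = 7 + A$
$Q = 2 \sqrt{11}$ ($Q = \sqrt{24 + 20} = \sqrt{44} = 2 \sqrt{11} \approx 6.6332$)
$\left(-25 + \left(\left(l{\left(-7 \right)} + 50\right) + Q\right)\right) 96 = \left(-25 + \left(\left(\left(7 - 7\right) + 50\right) + 2 \sqrt{11}\right)\right) 96 = \left(-25 + \left(\left(0 + 50\right) + 2 \sqrt{11}\right)\right) 96 = \left(-25 + \left(50 + 2 \sqrt{11}\right)\right) 96 = \left(25 + 2 \sqrt{11}\right) 96 = 2400 + 192 \sqrt{11}$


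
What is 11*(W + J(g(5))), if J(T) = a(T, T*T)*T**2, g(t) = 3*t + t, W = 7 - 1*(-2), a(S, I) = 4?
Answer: 17699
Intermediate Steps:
W = 9 (W = 7 + 2 = 9)
g(t) = 4*t
J(T) = 4*T**2
11*(W + J(g(5))) = 11*(9 + 4*(4*5)**2) = 11*(9 + 4*20**2) = 11*(9 + 4*400) = 11*(9 + 1600) = 11*1609 = 17699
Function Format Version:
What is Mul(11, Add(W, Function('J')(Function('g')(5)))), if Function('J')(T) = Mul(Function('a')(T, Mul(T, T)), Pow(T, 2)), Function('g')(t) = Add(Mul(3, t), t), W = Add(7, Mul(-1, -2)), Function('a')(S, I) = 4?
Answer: 17699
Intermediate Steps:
W = 9 (W = Add(7, 2) = 9)
Function('g')(t) = Mul(4, t)
Function('J')(T) = Mul(4, Pow(T, 2))
Mul(11, Add(W, Function('J')(Function('g')(5)))) = Mul(11, Add(9, Mul(4, Pow(Mul(4, 5), 2)))) = Mul(11, Add(9, Mul(4, Pow(20, 2)))) = Mul(11, Add(9, Mul(4, 400))) = Mul(11, Add(9, 1600)) = Mul(11, 1609) = 17699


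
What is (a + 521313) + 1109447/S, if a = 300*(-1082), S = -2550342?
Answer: 501684316399/2550342 ≈ 1.9671e+5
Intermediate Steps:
a = -324600
(a + 521313) + 1109447/S = (-324600 + 521313) + 1109447/(-2550342) = 196713 + 1109447*(-1/2550342) = 196713 - 1109447/2550342 = 501684316399/2550342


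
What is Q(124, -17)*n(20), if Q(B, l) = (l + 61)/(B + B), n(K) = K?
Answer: 110/31 ≈ 3.5484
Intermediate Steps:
Q(B, l) = (61 + l)/(2*B) (Q(B, l) = (61 + l)/((2*B)) = (61 + l)*(1/(2*B)) = (61 + l)/(2*B))
Q(124, -17)*n(20) = ((1/2)*(61 - 17)/124)*20 = ((1/2)*(1/124)*44)*20 = (11/62)*20 = 110/31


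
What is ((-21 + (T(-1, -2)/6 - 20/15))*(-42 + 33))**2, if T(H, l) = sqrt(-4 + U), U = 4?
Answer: 40401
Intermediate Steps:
T(H, l) = 0 (T(H, l) = sqrt(-4 + 4) = sqrt(0) = 0)
((-21 + (T(-1, -2)/6 - 20/15))*(-42 + 33))**2 = ((-21 + (0/6 - 20/15))*(-42 + 33))**2 = ((-21 + (0*(1/6) - 20*1/15))*(-9))**2 = ((-21 + (0 - 4/3))*(-9))**2 = ((-21 - 4/3)*(-9))**2 = (-67/3*(-9))**2 = 201**2 = 40401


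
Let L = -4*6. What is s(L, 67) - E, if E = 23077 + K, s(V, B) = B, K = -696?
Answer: -22314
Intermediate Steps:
L = -24
E = 22381 (E = 23077 - 696 = 22381)
s(L, 67) - E = 67 - 1*22381 = 67 - 22381 = -22314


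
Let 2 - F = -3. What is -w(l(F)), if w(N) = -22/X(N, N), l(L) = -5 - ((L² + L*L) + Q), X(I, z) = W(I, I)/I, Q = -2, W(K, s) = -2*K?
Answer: -11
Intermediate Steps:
X(I, z) = -2 (X(I, z) = (-2*I)/I = -2)
F = 5 (F = 2 - 1*(-3) = 2 + 3 = 5)
l(L) = -3 - 2*L² (l(L) = -5 - ((L² + L*L) - 2) = -5 - ((L² + L²) - 2) = -5 - (2*L² - 2) = -5 - (-2 + 2*L²) = -5 + (2 - 2*L²) = -3 - 2*L²)
w(N) = 11 (w(N) = -22/(-2) = -22*(-½) = 11)
-w(l(F)) = -1*11 = -11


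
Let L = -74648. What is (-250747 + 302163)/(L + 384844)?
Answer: 12854/77549 ≈ 0.16575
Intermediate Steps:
(-250747 + 302163)/(L + 384844) = (-250747 + 302163)/(-74648 + 384844) = 51416/310196 = 51416*(1/310196) = 12854/77549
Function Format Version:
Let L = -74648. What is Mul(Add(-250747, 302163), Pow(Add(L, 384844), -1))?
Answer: Rational(12854, 77549) ≈ 0.16575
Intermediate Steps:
Mul(Add(-250747, 302163), Pow(Add(L, 384844), -1)) = Mul(Add(-250747, 302163), Pow(Add(-74648, 384844), -1)) = Mul(51416, Pow(310196, -1)) = Mul(51416, Rational(1, 310196)) = Rational(12854, 77549)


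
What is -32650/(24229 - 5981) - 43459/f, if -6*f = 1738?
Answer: 1175373323/7928756 ≈ 148.24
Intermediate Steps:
f = -869/3 (f = -1/6*1738 = -869/3 ≈ -289.67)
-32650/(24229 - 5981) - 43459/f = -32650/(24229 - 5981) - 43459/(-869/3) = -32650/18248 - 43459*(-3/869) = -32650*1/18248 + 130377/869 = -16325/9124 + 130377/869 = 1175373323/7928756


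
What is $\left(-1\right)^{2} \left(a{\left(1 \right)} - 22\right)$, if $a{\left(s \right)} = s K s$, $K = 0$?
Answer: $-22$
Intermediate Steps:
$a{\left(s \right)} = 0$ ($a{\left(s \right)} = s 0 s = 0 s = 0$)
$\left(-1\right)^{2} \left(a{\left(1 \right)} - 22\right) = \left(-1\right)^{2} \left(0 - 22\right) = 1 \left(-22\right) = -22$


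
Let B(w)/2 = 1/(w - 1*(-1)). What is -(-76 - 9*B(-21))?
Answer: 751/10 ≈ 75.100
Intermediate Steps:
B(w) = 2/(1 + w) (B(w) = 2/(w - 1*(-1)) = 2/(w + 1) = 2/(1 + w))
-(-76 - 9*B(-21)) = -(-76 - 18/(1 - 21)) = -(-76 - 18/(-20)) = -(-76 - 18*(-1)/20) = -(-76 - 9*(-⅒)) = -(-76 + 9/10) = -1*(-751/10) = 751/10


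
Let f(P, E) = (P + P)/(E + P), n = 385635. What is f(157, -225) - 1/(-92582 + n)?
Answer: -46009355/9963802 ≈ -4.6177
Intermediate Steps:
f(P, E) = 2*P/(E + P) (f(P, E) = (2*P)/(E + P) = 2*P/(E + P))
f(157, -225) - 1/(-92582 + n) = 2*157/(-225 + 157) - 1/(-92582 + 385635) = 2*157/(-68) - 1/293053 = 2*157*(-1/68) - 1*1/293053 = -157/34 - 1/293053 = -46009355/9963802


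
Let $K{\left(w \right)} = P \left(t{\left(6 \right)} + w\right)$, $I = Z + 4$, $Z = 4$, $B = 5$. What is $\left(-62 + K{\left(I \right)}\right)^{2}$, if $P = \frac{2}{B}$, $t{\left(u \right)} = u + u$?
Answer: $2916$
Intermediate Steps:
$t{\left(u \right)} = 2 u$
$P = \frac{2}{5} \approx 0.4$
$I = 8$ ($I = 4 + 4 = 8$)
$K{\left(w \right)} = \frac{24}{5} + \frac{2 w}{5}$ ($K{\left(w \right)} = \frac{2 \left(2 \cdot 6 + w\right)}{5} = \frac{2 \left(12 + w\right)}{5} = \frac{24}{5} + \frac{2 w}{5}$)
$\left(-62 + K{\left(I \right)}\right)^{2} = \left(-62 + \left(\frac{24}{5} + \frac{2}{5} \cdot 8\right)\right)^{2} = \left(-62 + \left(\frac{24}{5} + \frac{16}{5}\right)\right)^{2} = \left(-62 + 8\right)^{2} = \left(-54\right)^{2} = 2916$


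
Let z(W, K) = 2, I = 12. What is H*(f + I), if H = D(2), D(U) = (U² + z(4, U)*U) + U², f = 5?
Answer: 204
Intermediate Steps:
D(U) = 2*U + 2*U² (D(U) = (U² + 2*U) + U² = 2*U + 2*U²)
H = 12 (H = 2*2*(1 + 2) = 2*2*3 = 12)
H*(f + I) = 12*(5 + 12) = 12*17 = 204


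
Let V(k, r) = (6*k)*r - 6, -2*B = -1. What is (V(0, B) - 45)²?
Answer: 2601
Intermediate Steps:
B = ½ (B = -½*(-1) = ½ ≈ 0.50000)
V(k, r) = -6 + 6*k*r (V(k, r) = 6*k*r - 6 = -6 + 6*k*r)
(V(0, B) - 45)² = ((-6 + 6*0*(½)) - 45)² = ((-6 + 0) - 45)² = (-6 - 45)² = (-51)² = 2601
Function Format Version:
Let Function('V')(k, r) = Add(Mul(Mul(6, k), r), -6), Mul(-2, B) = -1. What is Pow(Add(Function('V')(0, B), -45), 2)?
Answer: 2601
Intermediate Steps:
B = Rational(1, 2) (B = Mul(Rational(-1, 2), -1) = Rational(1, 2) ≈ 0.50000)
Function('V')(k, r) = Add(-6, Mul(6, k, r)) (Function('V')(k, r) = Add(Mul(6, k, r), -6) = Add(-6, Mul(6, k, r)))
Pow(Add(Function('V')(0, B), -45), 2) = Pow(Add(Add(-6, Mul(6, 0, Rational(1, 2))), -45), 2) = Pow(Add(Add(-6, 0), -45), 2) = Pow(Add(-6, -45), 2) = Pow(-51, 2) = 2601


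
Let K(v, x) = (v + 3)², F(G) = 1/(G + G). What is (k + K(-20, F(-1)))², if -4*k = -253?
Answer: 1985281/16 ≈ 1.2408e+5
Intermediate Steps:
k = 253/4 (k = -¼*(-253) = 253/4 ≈ 63.250)
F(G) = 1/(2*G)
K(v, x) = (3 + v)²
(k + K(-20, F(-1)))² = (253/4 + (3 - 20)²)² = (253/4 + (-17)²)² = (253/4 + 289)² = (1409/4)² = 1985281/16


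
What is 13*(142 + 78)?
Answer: 2860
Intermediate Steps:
13*(142 + 78) = 13*220 = 2860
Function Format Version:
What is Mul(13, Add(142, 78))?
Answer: 2860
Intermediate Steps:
Mul(13, Add(142, 78)) = Mul(13, 220) = 2860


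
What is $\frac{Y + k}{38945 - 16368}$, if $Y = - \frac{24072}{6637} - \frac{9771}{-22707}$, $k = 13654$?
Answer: $\frac{685754291003}{1134165822381} \approx 0.60463$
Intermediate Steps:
$Y = - \frac{160584259}{50235453}$ ($Y = \left(-24072\right) \frac{1}{6637} - - \frac{3257}{7569} = - \frac{24072}{6637} + \frac{3257}{7569} = - \frac{160584259}{50235453} \approx -3.1966$)
$\frac{Y + k}{38945 - 16368} = \frac{- \frac{160584259}{50235453} + 13654}{38945 - 16368} = \frac{685754291003}{50235453 \cdot 22577} = \frac{685754291003}{50235453} \cdot \frac{1}{22577} = \frac{685754291003}{1134165822381}$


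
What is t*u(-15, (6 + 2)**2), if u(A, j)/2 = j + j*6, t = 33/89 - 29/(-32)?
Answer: 101836/89 ≈ 1144.2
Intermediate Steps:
t = 3637/2848 (t = 33*(1/89) - 29*(-1/32) = 33/89 + 29/32 = 3637/2848 ≈ 1.2770)
u(A, j) = 14*j (u(A, j) = 2*(j + j*6) = 2*(j + 6*j) = 2*(7*j) = 14*j)
t*u(-15, (6 + 2)**2) = 3637*(14*(6 + 2)**2)/2848 = 3637*(14*8**2)/2848 = 3637*(14*64)/2848 = (3637/2848)*896 = 101836/89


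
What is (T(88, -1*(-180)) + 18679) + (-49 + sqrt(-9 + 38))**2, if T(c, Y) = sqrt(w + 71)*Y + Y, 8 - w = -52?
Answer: 21289 - 98*sqrt(29) + 180*sqrt(131) ≈ 22821.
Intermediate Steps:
w = 60 (w = 8 - 1*(-52) = 8 + 52 = 60)
T(c, Y) = Y + Y*sqrt(131) (T(c, Y) = sqrt(60 + 71)*Y + Y = sqrt(131)*Y + Y = Y*sqrt(131) + Y = Y + Y*sqrt(131))
(T(88, -1*(-180)) + 18679) + (-49 + sqrt(-9 + 38))**2 = ((-1*(-180))*(1 + sqrt(131)) + 18679) + (-49 + sqrt(-9 + 38))**2 = (180*(1 + sqrt(131)) + 18679) + (-49 + sqrt(29))**2 = ((180 + 180*sqrt(131)) + 18679) + (-49 + sqrt(29))**2 = (18859 + 180*sqrt(131)) + (-49 + sqrt(29))**2 = 18859 + (-49 + sqrt(29))**2 + 180*sqrt(131)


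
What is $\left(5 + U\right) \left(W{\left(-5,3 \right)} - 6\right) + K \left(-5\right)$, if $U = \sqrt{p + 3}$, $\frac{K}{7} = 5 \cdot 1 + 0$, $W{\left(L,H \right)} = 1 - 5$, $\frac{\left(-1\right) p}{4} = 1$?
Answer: $-225 - 10 i \approx -225.0 - 10.0 i$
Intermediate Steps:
$p = -4$ ($p = \left(-4\right) 1 = -4$)
$W{\left(L,H \right)} = -4$
$K = 35$ ($K = 7 \left(5 \cdot 1 + 0\right) = 7 \left(5 + 0\right) = 7 \cdot 5 = 35$)
$U = i$ ($U = \sqrt{-4 + 3} = \sqrt{-1} = i \approx 1.0 i$)
$\left(5 + U\right) \left(W{\left(-5,3 \right)} - 6\right) + K \left(-5\right) = \left(5 + i\right) \left(-4 - 6\right) + 35 \left(-5\right) = \left(5 + i\right) \left(-10\right) - 175 = \left(-50 - 10 i\right) - 175 = -225 - 10 i$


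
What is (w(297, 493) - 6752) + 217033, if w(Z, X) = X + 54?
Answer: 210828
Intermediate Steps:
w(Z, X) = 54 + X
(w(297, 493) - 6752) + 217033 = ((54 + 493) - 6752) + 217033 = (547 - 6752) + 217033 = -6205 + 217033 = 210828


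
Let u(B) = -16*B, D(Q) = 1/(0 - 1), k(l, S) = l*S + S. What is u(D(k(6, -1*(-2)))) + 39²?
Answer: 1537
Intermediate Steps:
k(l, S) = S + S*l (k(l, S) = S*l + S = S + S*l)
D(Q) = -1 (D(Q) = 1/(-1) = -1)
u(D(k(6, -1*(-2)))) + 39² = -16*(-1) + 39² = 16 + 1521 = 1537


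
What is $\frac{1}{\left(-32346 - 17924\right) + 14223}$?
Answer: $- \frac{1}{36047} \approx -2.7742 \cdot 10^{-5}$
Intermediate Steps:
$\frac{1}{\left(-32346 - 17924\right) + 14223} = \frac{1}{-50270 + 14223} = \frac{1}{-36047} = - \frac{1}{36047}$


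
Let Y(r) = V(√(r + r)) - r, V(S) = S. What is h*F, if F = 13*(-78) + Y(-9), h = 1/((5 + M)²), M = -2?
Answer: -335/3 + I*√2/3 ≈ -111.67 + 0.4714*I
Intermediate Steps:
h = ⅑ (h = 1/((5 - 2)²) = 1/(3²) = 1/9 = ⅑ ≈ 0.11111)
Y(r) = -r + √2*√r (Y(r) = √(r + r) - r = √(2*r) - r = √2*√r - r = -r + √2*√r)
F = -1005 + 3*I*√2 (F = 13*(-78) + (-1*(-9) + √2*√(-9)) = -1014 + (9 + √2*(3*I)) = -1014 + (9 + 3*I*√2) = -1005 + 3*I*√2 ≈ -1005.0 + 4.2426*I)
h*F = (-1005 + 3*I*√2)/9 = -335/3 + I*√2/3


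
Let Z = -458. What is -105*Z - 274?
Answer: 47816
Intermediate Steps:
-105*Z - 274 = -105*(-458) - 274 = 48090 - 274 = 47816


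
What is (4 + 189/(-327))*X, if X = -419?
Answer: -156287/109 ≈ -1433.8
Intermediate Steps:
(4 + 189/(-327))*X = (4 + 189/(-327))*(-419) = (4 + 189*(-1/327))*(-419) = (4 - 63/109)*(-419) = (373/109)*(-419) = -156287/109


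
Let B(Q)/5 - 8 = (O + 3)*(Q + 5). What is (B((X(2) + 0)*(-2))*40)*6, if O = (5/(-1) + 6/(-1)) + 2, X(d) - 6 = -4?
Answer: 2400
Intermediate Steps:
X(d) = 2 (X(d) = 6 - 4 = 2)
O = -9 (O = (5*(-1) + 6*(-1)) + 2 = (-5 - 6) + 2 = -11 + 2 = -9)
B(Q) = -110 - 30*Q (B(Q) = 40 + 5*((-9 + 3)*(Q + 5)) = 40 + 5*(-6*(5 + Q)) = 40 + 5*(-30 - 6*Q) = 40 + (-150 - 30*Q) = -110 - 30*Q)
(B((X(2) + 0)*(-2))*40)*6 = ((-110 - 30*(2 + 0)*(-2))*40)*6 = ((-110 - 60*(-2))*40)*6 = ((-110 - 30*(-4))*40)*6 = ((-110 + 120)*40)*6 = (10*40)*6 = 400*6 = 2400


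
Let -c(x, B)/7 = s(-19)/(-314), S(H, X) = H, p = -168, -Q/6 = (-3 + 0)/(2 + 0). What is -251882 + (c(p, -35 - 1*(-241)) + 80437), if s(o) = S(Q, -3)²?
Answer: -53833163/314 ≈ -1.7144e+5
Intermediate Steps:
Q = 9 (Q = -6*(-3 + 0)/(2 + 0) = -(-18)/2 = -6*(-3/2) = 9)
s(o) = 81 (s(o) = 9² = 81)
c(x, B) = 567/314 (c(x, B) = -567/(-314) = -567*(-1)/314 = -7*(-81/314) = 567/314)
-251882 + (c(p, -35 - 1*(-241)) + 80437) = -251882 + (567/314 + 80437) = -251882 + 25257785/314 = -53833163/314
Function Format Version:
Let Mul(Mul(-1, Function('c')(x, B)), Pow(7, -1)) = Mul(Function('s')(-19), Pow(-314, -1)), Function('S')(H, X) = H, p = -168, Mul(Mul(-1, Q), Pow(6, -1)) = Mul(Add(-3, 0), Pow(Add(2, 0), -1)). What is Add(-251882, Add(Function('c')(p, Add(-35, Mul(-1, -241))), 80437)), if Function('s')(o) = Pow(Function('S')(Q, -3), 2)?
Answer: Rational(-53833163, 314) ≈ -1.7144e+5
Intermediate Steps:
Q = 9 (Q = Mul(-6, Mul(Add(-3, 0), Pow(Add(2, 0), -1))) = Mul(-6, Mul(-3, Pow(2, -1))) = Mul(-6, Mul(-3, Rational(1, 2))) = Mul(-6, Rational(-3, 2)) = 9)
Function('s')(o) = 81 (Function('s')(o) = Pow(9, 2) = 81)
Function('c')(x, B) = Rational(567, 314) (Function('c')(x, B) = Mul(-7, Mul(81, Pow(-314, -1))) = Mul(-7, Mul(81, Rational(-1, 314))) = Mul(-7, Rational(-81, 314)) = Rational(567, 314))
Add(-251882, Add(Function('c')(p, Add(-35, Mul(-1, -241))), 80437)) = Add(-251882, Add(Rational(567, 314), 80437)) = Add(-251882, Rational(25257785, 314)) = Rational(-53833163, 314)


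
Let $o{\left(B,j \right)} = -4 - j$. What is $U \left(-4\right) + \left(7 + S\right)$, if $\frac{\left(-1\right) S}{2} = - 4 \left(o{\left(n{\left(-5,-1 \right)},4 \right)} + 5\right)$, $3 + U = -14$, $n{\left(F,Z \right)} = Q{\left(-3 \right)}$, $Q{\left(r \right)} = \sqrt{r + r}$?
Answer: $51$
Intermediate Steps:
$Q{\left(r \right)} = \sqrt{2} \sqrt{r}$ ($Q{\left(r \right)} = \sqrt{2 r} = \sqrt{2} \sqrt{r}$)
$n{\left(F,Z \right)} = i \sqrt{6}$ ($n{\left(F,Z \right)} = \sqrt{2} \sqrt{-3} = \sqrt{2} i \sqrt{3} = i \sqrt{6}$)
$U = -17$ ($U = -3 - 14 = -17$)
$S = -24$ ($S = - 2 \left(- 4 \left(\left(-4 - 4\right) + 5\right)\right) = - 2 \left(- 4 \left(-8 + 5\right)\right) = - 2 \left(\left(-4\right) \left(-3\right)\right) = \left(-2\right) 12 = -24$)
$U \left(-4\right) + \left(7 + S\right) = \left(-17\right) \left(-4\right) + \left(7 - 24\right) = 68 - 17 = 51$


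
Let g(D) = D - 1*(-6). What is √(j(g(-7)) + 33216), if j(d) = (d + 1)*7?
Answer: 8*√519 ≈ 182.25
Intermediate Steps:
g(D) = 6 + D (g(D) = D + 6 = 6 + D)
j(d) = 7 + 7*d (j(d) = (1 + d)*7 = 7 + 7*d)
√(j(g(-7)) + 33216) = √((7 + 7*(6 - 7)) + 33216) = √((7 + 7*(-1)) + 33216) = √((7 - 7) + 33216) = √(0 + 33216) = √33216 = 8*√519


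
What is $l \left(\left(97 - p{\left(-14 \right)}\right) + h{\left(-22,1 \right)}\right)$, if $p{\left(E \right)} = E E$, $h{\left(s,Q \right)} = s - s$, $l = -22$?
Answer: $2178$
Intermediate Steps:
$h{\left(s,Q \right)} = 0$
$p{\left(E \right)} = E^{2}$
$l \left(\left(97 - p{\left(-14 \right)}\right) + h{\left(-22,1 \right)}\right) = - 22 \left(\left(97 - \left(-14\right)^{2}\right) + 0\right) = - 22 \left(\left(97 - 196\right) + 0\right) = - 22 \left(-99 + 0\right) = \left(-22\right) \left(-99\right) = 2178$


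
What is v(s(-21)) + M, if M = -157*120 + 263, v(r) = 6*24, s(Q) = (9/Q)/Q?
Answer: -18433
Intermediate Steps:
s(Q) = 9/Q**2
v(r) = 144
M = -18577 (M = -18840 + 263 = -18577)
v(s(-21)) + M = 144 - 18577 = -18433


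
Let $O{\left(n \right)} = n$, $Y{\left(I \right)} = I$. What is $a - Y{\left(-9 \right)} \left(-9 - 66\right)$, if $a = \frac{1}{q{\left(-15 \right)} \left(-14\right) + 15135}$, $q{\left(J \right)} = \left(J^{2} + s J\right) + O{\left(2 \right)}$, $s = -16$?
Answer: $- \frac{5802974}{8597} \approx -675.0$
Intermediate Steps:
$q{\left(J \right)} = 2 + J^{2} - 16 J$ ($q{\left(J \right)} = \left(J^{2} - 16 J\right) + 2 = 2 + J^{2} - 16 J$)
$a = \frac{1}{8597}$ ($a = \frac{1}{\left(2 + \left(-15\right)^{2} - -240\right) \left(-14\right) + 15135} = \frac{1}{\left(2 + 225 + 240\right) \left(-14\right) + 15135} = \frac{1}{467 \left(-14\right) + 15135} = \frac{1}{-6538 + 15135} = \frac{1}{8597} \approx 0.00011632$)
$a - Y{\left(-9 \right)} \left(-9 - 66\right) = \frac{1}{8597} - - 9 \left(-9 - 66\right) = \frac{1}{8597} - \left(-9\right) \left(-75\right) = \frac{1}{8597} - 675 = - \frac{5802974}{8597}$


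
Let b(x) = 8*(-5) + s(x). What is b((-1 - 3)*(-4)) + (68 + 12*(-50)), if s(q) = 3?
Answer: -569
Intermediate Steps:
b(x) = -37 (b(x) = 8*(-5) + 3 = -40 + 3 = -37)
b((-1 - 3)*(-4)) + (68 + 12*(-50)) = -37 + (68 + 12*(-50)) = -37 + (68 - 600) = -37 - 532 = -569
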